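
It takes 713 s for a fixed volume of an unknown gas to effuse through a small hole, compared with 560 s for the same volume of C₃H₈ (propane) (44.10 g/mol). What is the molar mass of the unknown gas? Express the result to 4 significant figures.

71.49 g/mol

Graham's law gives t_X/t_C₃H₈ = √(M_X/M_C₃H₈).
713/560 = 1.273 = √(M_X/44.10)
M_X = 44.10 × 1.273² = 44.10 × 1.621 = 71.49 g/mol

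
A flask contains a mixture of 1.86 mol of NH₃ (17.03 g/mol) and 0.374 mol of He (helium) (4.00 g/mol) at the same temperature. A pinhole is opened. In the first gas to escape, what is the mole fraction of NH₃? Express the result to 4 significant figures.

The effusion rate of species i is ∝ p_i/√M_i ∝ n_i/√M_i.
Mole fraction of NH₃ in the effusate = (n_NH₃/√M_NH₃) / (n_NH₃/√M_NH₃ + n_He/√M_He)
= (1.86/√17.03) / (1.86/√17.03 + 0.374/√4.00) = 0.4507/(0.4507 + 0.1870) = 0.7068.

0.7068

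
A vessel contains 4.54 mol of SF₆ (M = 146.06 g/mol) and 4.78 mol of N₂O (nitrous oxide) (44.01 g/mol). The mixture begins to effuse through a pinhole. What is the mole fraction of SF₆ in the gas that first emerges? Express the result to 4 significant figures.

Rate_i ∝ x_i/√M_i (Graham's law weighted by mole fraction), so the effusate composition follows n_i/√M_i.
So x_SF₆ in the escaping gas = (n_SF₆/√M_SF₆) / Σ(n_i/√M_i)
= (4.54/√146.06) / (4.54/√146.06 + 4.78/√44.01) = 0.3757/(0.3757 + 0.7205) = 0.3427.

0.3427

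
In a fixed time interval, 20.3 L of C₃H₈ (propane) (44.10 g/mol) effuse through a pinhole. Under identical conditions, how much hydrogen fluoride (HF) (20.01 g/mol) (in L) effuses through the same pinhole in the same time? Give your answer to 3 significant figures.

30.1 L

Since effusion rate ∝ 1/√M, rate_HF/rate_C₃H₈ = √(M_C₃H₈/M_HF) = √(44.10/20.01) = √2.204 = 1.485.
So the volume for HF is 20.3 × 1.485 = 30.1 L.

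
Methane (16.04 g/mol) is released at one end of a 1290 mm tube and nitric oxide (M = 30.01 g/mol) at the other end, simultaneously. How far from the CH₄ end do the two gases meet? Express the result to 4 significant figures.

In equal time, each gas travels a distance ∝ its rate ∝ 1/√M, so d_CH₄/d_NO = √(M_NO/M_CH₄) = √(30.01/16.04) = 1.368.
With d_CH₄ + d_NO = 1290 mm, d_NO = 1290/(1 + 1.368) = 544.8 mm.
d_CH₄ = 1290 − 544.8 = 745.2 mm.

745.2 mm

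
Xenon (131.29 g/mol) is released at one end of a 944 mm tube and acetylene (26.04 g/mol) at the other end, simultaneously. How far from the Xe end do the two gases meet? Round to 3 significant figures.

291 mm

Graham's law gives d_Xe/d_C₂H₂ = rate_Xe/rate_C₂H₂ = √(M_C₂H₂/M_Xe) = √(26.04/131.29) = 0.4454.
With d_Xe + d_C₂H₂ = 944 mm, d_C₂H₂ = 944/(1 + 0.4454) = 653.1 mm.
d_Xe = 944 − 653.1 = 291 mm.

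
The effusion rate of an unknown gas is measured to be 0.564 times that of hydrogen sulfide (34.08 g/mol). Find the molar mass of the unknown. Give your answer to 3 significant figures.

107 g/mol

Since effusion rate ∝ 1/√M, rate_X/rate_H₂S = √(M_H₂S/M_X).
0.564 = √(34.08/M_X)
M_X = 34.08 / 0.564² = 34.08 / 0.3181 = 107 g/mol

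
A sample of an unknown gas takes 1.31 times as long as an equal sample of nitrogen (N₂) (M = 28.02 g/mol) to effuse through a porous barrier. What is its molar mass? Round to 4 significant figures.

48.09 g/mol

Graham's law gives t_X/t_N₂ = √(M_X/M_N₂).
1.31 = √(M_X/28.02)
M_X = 28.02 × 1.31² = 28.02 × 1.716 = 48.09 g/mol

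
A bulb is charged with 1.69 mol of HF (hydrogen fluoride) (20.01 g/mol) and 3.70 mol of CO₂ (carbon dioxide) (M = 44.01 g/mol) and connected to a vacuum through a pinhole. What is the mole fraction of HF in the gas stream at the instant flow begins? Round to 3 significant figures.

0.404

Effusion rate of each component ∝ n_i/√M_i (partial pressure × 1/√M).
x_HF(eff) = (n_HF/√M_HF) / (n_HF/√M_HF + n_CO₂/√M_CO₂)
= (1.69/√20.01) / (1.69/√20.01 + 3.70/√44.01) = 0.3778/(0.3778 + 0.5577) = 0.404.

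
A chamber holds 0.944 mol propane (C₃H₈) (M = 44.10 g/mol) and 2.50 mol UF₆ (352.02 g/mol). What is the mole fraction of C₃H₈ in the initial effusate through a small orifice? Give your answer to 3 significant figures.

0.516

Each component's effusion rate ∝ (its partial pressure)·(1/√M) ∝ n_i/√M_i.
Mole fraction of C₃H₈ in the effusate = (n_C₃H₈/√M_C₃H₈) / (n_C₃H₈/√M_C₃H₈ + n_UF₆/√M_UF₆)
= (0.944/√44.10) / (0.944/√44.10 + 2.50/√352.02) = 0.1422/(0.1422 + 0.1332) = 0.516.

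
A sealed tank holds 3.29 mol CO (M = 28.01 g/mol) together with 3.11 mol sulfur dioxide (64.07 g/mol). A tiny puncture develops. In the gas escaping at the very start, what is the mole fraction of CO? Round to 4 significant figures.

0.6154

The effusion rate of species i is ∝ p_i/√M_i ∝ n_i/√M_i.
Mole fraction of CO in the effusate = (n_CO/√M_CO) / (n_CO/√M_CO + n_SO₂/√M_SO₂)
= (3.29/√28.01) / (3.29/√28.01 + 3.11/√64.07) = 0.6216/(0.6216 + 0.3885) = 0.6154.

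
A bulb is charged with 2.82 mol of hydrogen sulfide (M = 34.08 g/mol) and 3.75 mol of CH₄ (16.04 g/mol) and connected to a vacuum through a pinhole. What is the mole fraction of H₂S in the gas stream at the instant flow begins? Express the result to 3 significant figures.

0.340

Each component's effusion rate ∝ (its partial pressure)·(1/√M) ∝ n_i/√M_i.
So x_H₂S in the escaping gas = (n_H₂S/√M_H₂S) / Σ(n_i/√M_i)
= (2.82/√34.08) / (2.82/√34.08 + 3.75/√16.04) = 0.4831/(0.4831 + 0.9363) = 0.340.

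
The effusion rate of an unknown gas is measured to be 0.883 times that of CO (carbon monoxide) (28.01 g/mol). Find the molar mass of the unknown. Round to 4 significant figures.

Since effusion rate ∝ 1/√M, rate_X/rate_CO = √(M_CO/M_X).
0.883 = √(28.01/M_X)
M_X = 28.01 / 0.883² = 28.01 / 0.7797 = 35.92 g/mol

35.92 g/mol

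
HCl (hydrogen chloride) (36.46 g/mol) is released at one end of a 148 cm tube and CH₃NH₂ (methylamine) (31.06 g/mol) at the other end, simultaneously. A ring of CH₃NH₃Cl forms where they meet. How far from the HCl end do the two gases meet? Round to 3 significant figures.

71.0 cm

Graham's law gives d_HCl/d_CH₃NH₂ = rate_HCl/rate_CH₃NH₂ = √(M_CH₃NH₂/M_HCl) = √(31.06/36.46) = 0.9230.
With d_HCl + d_CH₃NH₂ = 148 cm, d_CH₃NH₂ = 148/(1 + 0.9230) = 76.96 cm.
d_HCl = 148 − 76.96 = 71.0 cm.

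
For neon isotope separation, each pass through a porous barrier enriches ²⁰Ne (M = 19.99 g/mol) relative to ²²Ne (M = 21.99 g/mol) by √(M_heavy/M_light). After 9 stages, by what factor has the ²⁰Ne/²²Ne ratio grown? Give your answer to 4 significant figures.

1.536

The single-stage factor is √(M_heavy/M_light), so 9 stages give [√(21.99/19.99)]^9 = (21.99/19.99)^(9/2).
= 1.10005^(9/2) = 1.536.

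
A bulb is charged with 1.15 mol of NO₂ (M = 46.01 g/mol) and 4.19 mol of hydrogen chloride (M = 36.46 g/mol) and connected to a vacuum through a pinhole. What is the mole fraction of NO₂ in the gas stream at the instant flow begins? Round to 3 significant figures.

0.196

Effusion rate of each component ∝ n_i/√M_i (partial pressure × 1/√M).
Mole fraction of NO₂ in the effusate = (n_NO₂/√M_NO₂) / (n_NO₂/√M_NO₂ + n_HCl/√M_HCl)
= (1.15/√46.01) / (1.15/√46.01 + 4.19/√36.46) = 0.1695/(0.1695 + 0.6939) = 0.196.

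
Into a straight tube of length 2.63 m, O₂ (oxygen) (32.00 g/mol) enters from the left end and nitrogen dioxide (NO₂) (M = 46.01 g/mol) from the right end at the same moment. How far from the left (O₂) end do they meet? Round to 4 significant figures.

Graham's law gives d_O₂/d_NO₂ = rate_O₂/rate_NO₂ = √(M_NO₂/M_O₂) = √(46.01/32.00) = 1.199.
With d_O₂ + d_NO₂ = 2.63 m, d_NO₂ = 2.63/(1 + 1.199) = 1.196 m.
d_O₂ = 2.63 − 1.196 = 1.434 m.

1.434 m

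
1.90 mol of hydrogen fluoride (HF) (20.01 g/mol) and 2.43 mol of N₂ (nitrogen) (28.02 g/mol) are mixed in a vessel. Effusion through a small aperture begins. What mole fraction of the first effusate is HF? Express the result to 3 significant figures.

Effusion rate of each component ∝ n_i/√M_i (partial pressure × 1/√M).
So x_HF in the escaping gas = (n_HF/√M_HF) / Σ(n_i/√M_i)
= (1.90/√20.01) / (1.90/√20.01 + 2.43/√28.02) = 0.4247/(0.4247 + 0.4591) = 0.481.

0.481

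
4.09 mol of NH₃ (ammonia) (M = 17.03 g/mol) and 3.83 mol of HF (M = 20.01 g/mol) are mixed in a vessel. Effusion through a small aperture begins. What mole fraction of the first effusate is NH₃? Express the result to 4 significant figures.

0.5365

Rate_i ∝ x_i/√M_i (Graham's law weighted by mole fraction), so the effusate composition follows n_i/√M_i.
x_NH₃(eff) = (n_NH₃/√M_NH₃) / (n_NH₃/√M_NH₃ + n_HF/√M_HF)
= (4.09/√17.03) / (4.09/√17.03 + 3.83/√20.01) = 0.9911/(0.9911 + 0.8562) = 0.5365.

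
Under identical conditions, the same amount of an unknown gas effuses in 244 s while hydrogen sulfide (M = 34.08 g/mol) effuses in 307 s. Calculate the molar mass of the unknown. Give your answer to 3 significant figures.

Since effusion rate ∝ 1/√M, t_X/t_H₂S = √(M_X/M_H₂S).
244/307 = 0.7948 = √(M_X/34.08)
M_X = 34.08 × 0.7948² = 34.08 × 0.6317 = 21.5 g/mol

21.5 g/mol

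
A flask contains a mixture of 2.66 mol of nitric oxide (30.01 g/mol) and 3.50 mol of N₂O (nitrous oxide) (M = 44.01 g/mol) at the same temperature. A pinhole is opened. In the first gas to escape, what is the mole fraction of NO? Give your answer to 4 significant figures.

Rate_i ∝ x_i/√M_i (Graham's law weighted by mole fraction), so the effusate composition follows n_i/√M_i.
x_NO(eff) = (n_NO/√M_NO) / (n_NO/√M_NO + n_N₂O/√M_N₂O)
= (2.66/√30.01) / (2.66/√30.01 + 3.50/√44.01) = 0.4856/(0.4856 + 0.5276) = 0.4793.

0.4793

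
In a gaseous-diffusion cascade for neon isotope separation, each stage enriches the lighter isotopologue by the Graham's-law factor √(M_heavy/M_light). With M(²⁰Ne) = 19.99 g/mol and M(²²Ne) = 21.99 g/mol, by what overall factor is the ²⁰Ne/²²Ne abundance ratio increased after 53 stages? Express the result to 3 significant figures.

12.5

The single-stage factor is √(M_heavy/M_light), so 53 stages give [√(21.99/19.99)]^53 = (21.99/19.99)^(53/2).
= 1.10005^(53/2) = 12.5.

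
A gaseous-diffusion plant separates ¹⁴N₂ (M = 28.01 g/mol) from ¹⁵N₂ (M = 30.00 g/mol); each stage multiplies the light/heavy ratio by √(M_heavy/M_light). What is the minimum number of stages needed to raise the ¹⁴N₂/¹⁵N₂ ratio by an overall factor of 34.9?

Single-stage factor α = √(30.00/28.01), so ln α = ½ ln(1.07105) = 0.03432.
Need α^N ≥ 34.9 ⇒ N ≥ ln(34.9) / ln α = 3.552 / 0.03432 = 103.52.
Minimum whole number of stages: N = 104.

104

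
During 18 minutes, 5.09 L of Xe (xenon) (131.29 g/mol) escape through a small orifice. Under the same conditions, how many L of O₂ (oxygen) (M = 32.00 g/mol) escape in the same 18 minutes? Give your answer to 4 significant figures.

Graham's law gives rate_O₂/rate_Xe = √(M_Xe/M_O₂) = √(131.29/32.00) = √4.103 = 2.026.
So the volume for O₂ is 5.09 × 2.026 = 10.31 L.

10.31 L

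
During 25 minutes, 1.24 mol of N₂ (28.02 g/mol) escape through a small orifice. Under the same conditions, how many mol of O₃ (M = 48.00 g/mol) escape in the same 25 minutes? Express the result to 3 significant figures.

Graham's law gives rate_O₃/rate_N₂ = √(M_N₂/M_O₃) = √(28.02/48.00) = √0.5837 = 0.7640.
So the amount for O₃ is 1.24 × 0.7640 = 0.947 mol.

0.947 mol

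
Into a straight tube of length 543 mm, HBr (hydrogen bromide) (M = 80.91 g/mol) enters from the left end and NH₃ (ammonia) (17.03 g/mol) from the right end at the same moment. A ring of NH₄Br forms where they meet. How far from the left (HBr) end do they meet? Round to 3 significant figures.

171 mm

In equal time, each gas travels a distance ∝ its rate ∝ 1/√M, so d_HBr/d_NH₃ = √(M_NH₃/M_HBr) = √(17.03/80.91) = 0.4588.
With d_HBr + d_NH₃ = 543 mm, d_NH₃ = 543/(1 + 0.4588) = 372.2 mm.
d_HBr = 543 − 372.2 = 171 mm.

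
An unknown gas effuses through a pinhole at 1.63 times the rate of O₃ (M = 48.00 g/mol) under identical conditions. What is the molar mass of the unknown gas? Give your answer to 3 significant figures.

18.1 g/mol

Using Graham's law: rate_X/rate_O₃ = √(M_O₃/M_X).
1.63 = √(48.00/M_X)
M_X = 48.00 / 1.63² = 48.00 / 2.657 = 18.1 g/mol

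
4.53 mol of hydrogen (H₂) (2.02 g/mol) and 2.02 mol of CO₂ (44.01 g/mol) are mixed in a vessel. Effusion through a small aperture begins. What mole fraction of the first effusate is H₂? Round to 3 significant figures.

0.913

Rate_i ∝ x_i/√M_i (Graham's law weighted by mole fraction), so the effusate composition follows n_i/√M_i.
Mole fraction of H₂ in the effusate = (n_H₂/√M_H₂) / (n_H₂/√M_H₂ + n_CO₂/√M_CO₂)
= (4.53/√2.02) / (4.53/√2.02 + 2.02/√44.01) = 3.187/(3.187 + 0.3045) = 0.913.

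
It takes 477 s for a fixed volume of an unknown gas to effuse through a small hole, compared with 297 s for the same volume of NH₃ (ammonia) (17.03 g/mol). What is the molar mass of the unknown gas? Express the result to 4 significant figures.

Graham's law gives t_X/t_NH₃ = √(M_X/M_NH₃).
477/297 = 1.606 = √(M_X/17.03)
M_X = 17.03 × 1.606² = 17.03 × 2.579 = 43.93 g/mol

43.93 g/mol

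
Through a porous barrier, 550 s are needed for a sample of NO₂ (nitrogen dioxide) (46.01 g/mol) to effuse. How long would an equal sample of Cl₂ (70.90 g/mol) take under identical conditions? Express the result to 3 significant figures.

683 s

Graham's law gives t_Cl₂/t_NO₂ = √(M_Cl₂/M_NO₂) = √(70.90/46.01) = √1.541 = 1.241.
So the time for Cl₂ is 550 × 1.241 = 683 s.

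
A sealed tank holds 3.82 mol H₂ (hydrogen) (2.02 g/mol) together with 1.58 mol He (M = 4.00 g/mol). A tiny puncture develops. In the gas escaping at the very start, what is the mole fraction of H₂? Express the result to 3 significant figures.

The effusion rate of species i is ∝ p_i/√M_i ∝ n_i/√M_i.
x_H₂(eff) = (n_H₂/√M_H₂) / (n_H₂/√M_H₂ + n_He/√M_He)
= (3.82/√2.02) / (3.82/√2.02 + 1.58/√4.00) = 2.688/(2.688 + 0.7900) = 0.773.

0.773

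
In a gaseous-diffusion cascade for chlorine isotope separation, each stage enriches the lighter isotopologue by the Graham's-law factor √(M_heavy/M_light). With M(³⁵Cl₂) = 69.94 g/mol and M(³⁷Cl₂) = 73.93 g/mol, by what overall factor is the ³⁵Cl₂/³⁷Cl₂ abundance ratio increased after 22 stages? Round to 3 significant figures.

1.84

The single-stage factor is √(M_heavy/M_light), so 22 stages give [√(73.93/69.94)]^22 = (73.93/69.94)^(22/2).
= 1.05705^11 = 1.84.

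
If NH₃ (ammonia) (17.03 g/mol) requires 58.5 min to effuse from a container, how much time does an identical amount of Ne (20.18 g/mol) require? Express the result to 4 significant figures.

Graham's law gives t_Ne/t_NH₃ = √(M_Ne/M_NH₃) = √(20.18/17.03) = √1.185 = 1.089.
So the time for Ne is 58.5 × 1.089 = 63.68 min.

63.68 min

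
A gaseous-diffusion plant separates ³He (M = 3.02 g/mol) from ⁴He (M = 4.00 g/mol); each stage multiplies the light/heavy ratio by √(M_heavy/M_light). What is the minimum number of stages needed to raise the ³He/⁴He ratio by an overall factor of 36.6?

Per stage α = (4.00/3.02)^(1/2) = 1.32450^0.5, giving ln α = 0.1405.
Need α^N ≥ 36.6 ⇒ N ≥ ln(36.6) / ln α = 3.600 / 0.1405 = 25.62.
So at least 26 stages are needed.

26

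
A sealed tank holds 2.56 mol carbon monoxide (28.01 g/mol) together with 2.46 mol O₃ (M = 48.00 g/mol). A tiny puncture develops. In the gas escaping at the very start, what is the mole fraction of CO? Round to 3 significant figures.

Each component's effusion rate ∝ (its partial pressure)·(1/√M) ∝ n_i/√M_i.
Mole fraction of CO in the effusate = (n_CO/√M_CO) / (n_CO/√M_CO + n_O₃/√M_O₃)
= (2.56/√28.01) / (2.56/√28.01 + 2.46/√48.00) = 0.4837/(0.4837 + 0.3551) = 0.577.

0.577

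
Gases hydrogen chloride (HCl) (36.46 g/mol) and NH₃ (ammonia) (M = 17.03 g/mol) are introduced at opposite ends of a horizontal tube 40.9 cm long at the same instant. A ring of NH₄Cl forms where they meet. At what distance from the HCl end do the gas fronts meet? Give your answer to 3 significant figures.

Graham's law gives d_HCl/d_NH₃ = rate_HCl/rate_NH₃ = √(M_NH₃/M_HCl) = √(17.03/36.46) = 0.6834.
With d_HCl + d_NH₃ = 40.9 cm, d_NH₃ = 40.9/(1 + 0.6834) = 24.30 cm.
d_HCl = 40.9 − 24.30 = 16.6 cm.

16.6 cm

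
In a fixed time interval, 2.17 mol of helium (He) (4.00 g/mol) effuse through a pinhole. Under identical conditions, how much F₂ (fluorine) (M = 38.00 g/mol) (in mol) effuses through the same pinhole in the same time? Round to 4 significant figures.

By Graham's law, rate_F₂/rate_He = √(M_He/M_F₂) = √(4.00/38.00) = √0.1053 = 0.3244.
So the amount for F₂ is 2.17 × 0.3244 = 0.7040 mol.

0.7040 mol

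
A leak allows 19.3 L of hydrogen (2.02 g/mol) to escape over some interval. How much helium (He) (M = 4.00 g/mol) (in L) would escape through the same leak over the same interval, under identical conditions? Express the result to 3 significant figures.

Using Graham's law: rate_He/rate_H₂ = √(M_H₂/M_He) = √(2.02/4.00) = √0.5050 = 0.7106.
So the volume for He is 19.3 × 0.7106 = 13.7 L.

13.7 L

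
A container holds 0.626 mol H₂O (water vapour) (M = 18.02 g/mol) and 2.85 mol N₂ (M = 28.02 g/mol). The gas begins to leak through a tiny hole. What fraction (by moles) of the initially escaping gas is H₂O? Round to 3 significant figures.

The effusion rate of species i is ∝ p_i/√M_i ∝ n_i/√M_i.
x_H₂O(eff) = (n_H₂O/√M_H₂O) / (n_H₂O/√M_H₂O + n_N₂/√M_N₂)
= (0.626/√18.02) / (0.626/√18.02 + 2.85/√28.02) = 0.1475/(0.1475 + 0.5384) = 0.215.

0.215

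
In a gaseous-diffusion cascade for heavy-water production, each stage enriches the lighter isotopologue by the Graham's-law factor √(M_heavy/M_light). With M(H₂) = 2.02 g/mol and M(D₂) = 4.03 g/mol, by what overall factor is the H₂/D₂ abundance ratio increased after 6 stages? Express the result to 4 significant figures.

7.941

After 6 stages the ratio has grown by (√(4.03/2.02))^6 = (4.03/2.02)^(6/2).
= 1.99505^3 = 7.941.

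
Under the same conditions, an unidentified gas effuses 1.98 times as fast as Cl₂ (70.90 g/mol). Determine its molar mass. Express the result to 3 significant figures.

18.1 g/mol

By Graham's law, rate_X/rate_Cl₂ = √(M_Cl₂/M_X).
1.98 = √(70.90/M_X)
M_X = 70.90 / 1.98² = 70.90 / 3.920 = 18.1 g/mol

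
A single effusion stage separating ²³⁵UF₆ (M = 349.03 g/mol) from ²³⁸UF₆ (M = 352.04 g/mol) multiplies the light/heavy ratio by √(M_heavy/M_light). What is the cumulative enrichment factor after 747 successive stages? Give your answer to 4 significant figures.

24.71

Overall factor = α^747 with α = √(352.04/349.03), i.e. (352.04/349.03)^(747/2).
= 1.00862^(747/2) = 24.71.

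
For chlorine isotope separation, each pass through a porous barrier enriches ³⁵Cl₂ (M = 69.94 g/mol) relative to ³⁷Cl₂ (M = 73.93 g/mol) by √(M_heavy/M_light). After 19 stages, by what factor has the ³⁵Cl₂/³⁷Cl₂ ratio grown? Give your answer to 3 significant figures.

Each stage multiplies the ratio by α = √(73.93/69.94), so after 19 stages the overall factor is α^19 = (73.93/69.94)^(19/2).
= 1.05705^(19/2) = 1.69.

1.69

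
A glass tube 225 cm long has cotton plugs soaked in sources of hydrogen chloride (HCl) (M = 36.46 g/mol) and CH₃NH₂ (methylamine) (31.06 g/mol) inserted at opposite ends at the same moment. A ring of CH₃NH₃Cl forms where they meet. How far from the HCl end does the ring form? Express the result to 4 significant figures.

108.0 cm

The fronts meet when d_HCl + d_CH₃NH₂ = L with d_HCl/d_CH₃NH₂ = √(M_CH₃NH₂/M_HCl) (Graham's law). Here √(M_CH₃NH₂/M_HCl) = √(31.06/36.46) = 0.9230.
With d_HCl + d_CH₃NH₂ = 225 cm, d_CH₃NH₂ = 225/(1 + 0.9230) = 117.0 cm.
d_HCl = 225 − 117.0 = 108.0 cm.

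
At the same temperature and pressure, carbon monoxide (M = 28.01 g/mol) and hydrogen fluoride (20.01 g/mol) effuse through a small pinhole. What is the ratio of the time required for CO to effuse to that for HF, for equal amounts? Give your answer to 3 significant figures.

1.18

From Graham's law, t_CO/t_HF = √(M_CO/M_HF) = √(28.01/20.01) = √1.400 = 1.18.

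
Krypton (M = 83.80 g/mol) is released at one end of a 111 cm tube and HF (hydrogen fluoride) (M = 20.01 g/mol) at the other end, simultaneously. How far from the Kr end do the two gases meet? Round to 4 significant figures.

36.44 cm

Graham's law gives d_Kr/d_HF = rate_Kr/rate_HF = √(M_HF/M_Kr) = √(20.01/83.80) = 0.4887.
With d_Kr + d_HF = 111 cm, d_HF = 111/(1 + 0.4887) = 74.56 cm.
d_Kr = 111 − 74.56 = 36.44 cm.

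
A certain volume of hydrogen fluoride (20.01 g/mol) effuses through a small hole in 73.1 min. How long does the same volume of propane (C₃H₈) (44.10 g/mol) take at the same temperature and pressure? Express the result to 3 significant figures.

109 min

From Graham's law, t_C₃H₈/t_HF = √(M_C₃H₈/M_HF) = √(44.10/20.01) = √2.204 = 1.485.
So the time for C₃H₈ is 73.1 × 1.485 = 109 min.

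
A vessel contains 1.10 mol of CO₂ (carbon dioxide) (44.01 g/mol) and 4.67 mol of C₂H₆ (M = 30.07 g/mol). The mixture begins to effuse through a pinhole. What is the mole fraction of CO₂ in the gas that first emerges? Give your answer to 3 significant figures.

0.163

Effusion rate of each component ∝ n_i/√M_i (partial pressure × 1/√M).
So x_CO₂ in the escaping gas = (n_CO₂/√M_CO₂) / Σ(n_i/√M_i)
= (1.10/√44.01) / (1.10/√44.01 + 4.67/√30.07) = 0.1658/(0.1658 + 0.8516) = 0.163.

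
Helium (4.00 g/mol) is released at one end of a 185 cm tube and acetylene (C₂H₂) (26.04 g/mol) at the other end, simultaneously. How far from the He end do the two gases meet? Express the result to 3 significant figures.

Distances travelled in equal time are proportional to diffusion rates, so d_He/d_C₂H₂ = √(M_C₂H₂/M_He) = √(26.04/4.00) = 2.551.
With d_He + d_C₂H₂ = 185 cm, d_C₂H₂ = 185/(1 + 2.551) = 52.09 cm.
d_He = 185 − 52.09 = 133 cm.

133 cm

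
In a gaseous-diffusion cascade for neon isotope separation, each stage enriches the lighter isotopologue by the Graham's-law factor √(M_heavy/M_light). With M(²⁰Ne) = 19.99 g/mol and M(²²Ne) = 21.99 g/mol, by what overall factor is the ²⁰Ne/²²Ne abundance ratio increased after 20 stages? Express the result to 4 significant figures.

Each stage multiplies the ratio by α = √(21.99/19.99), so after 20 stages the overall factor is α^20 = (21.99/19.99)^(20/2).
= 1.10005^10 = 2.595.

2.595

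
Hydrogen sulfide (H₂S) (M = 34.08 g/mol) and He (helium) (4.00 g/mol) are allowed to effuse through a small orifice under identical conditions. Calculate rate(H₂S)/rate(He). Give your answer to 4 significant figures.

Since effusion rate ∝ 1/√M, rate_H₂S/rate_He = √(M_He/M_H₂S) = √(4.00/34.08) = √0.1174 = 0.3426.

0.3426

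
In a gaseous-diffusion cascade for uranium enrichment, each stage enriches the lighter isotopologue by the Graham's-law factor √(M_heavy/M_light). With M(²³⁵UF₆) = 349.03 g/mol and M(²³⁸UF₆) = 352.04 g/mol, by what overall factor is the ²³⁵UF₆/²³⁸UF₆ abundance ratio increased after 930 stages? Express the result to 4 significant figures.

Each stage multiplies the ratio by α = √(352.04/349.03), so after 930 stages the overall factor is α^930 = (352.04/349.03)^(930/2).
= 1.00862^465 = 54.21.

54.21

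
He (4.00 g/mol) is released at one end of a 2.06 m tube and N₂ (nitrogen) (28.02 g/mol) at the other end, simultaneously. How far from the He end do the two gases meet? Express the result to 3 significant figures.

1.50 m

Graham's law gives d_He/d_N₂ = rate_He/rate_N₂ = √(M_N₂/M_He) = √(28.02/4.00) = 2.647.
With d_He + d_N₂ = 2.06 m, d_N₂ = 2.06/(1 + 2.647) = 0.5649 m.
d_He = 2.06 − 0.5649 = 1.50 m.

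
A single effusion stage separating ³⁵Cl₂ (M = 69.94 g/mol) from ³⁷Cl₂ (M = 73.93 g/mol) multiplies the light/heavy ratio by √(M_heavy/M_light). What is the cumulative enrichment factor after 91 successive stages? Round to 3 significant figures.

12.5

The single-stage factor is √(M_heavy/M_light), so 91 stages give [√(73.93/69.94)]^91 = (73.93/69.94)^(91/2).
= 1.05705^(91/2) = 12.5.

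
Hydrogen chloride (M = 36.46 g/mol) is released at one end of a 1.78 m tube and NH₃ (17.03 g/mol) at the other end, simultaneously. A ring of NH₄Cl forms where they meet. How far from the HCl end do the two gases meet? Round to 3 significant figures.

0.723 m

The fronts meet when d_HCl + d_NH₃ = L with d_HCl/d_NH₃ = √(M_NH₃/M_HCl) (Graham's law). Here √(M_NH₃/M_HCl) = √(17.03/36.46) = 0.6834.
With d_HCl + d_NH₃ = 1.78 m, d_NH₃ = 1.78/(1 + 0.6834) = 1.057 m.
d_HCl = 1.78 − 1.057 = 0.723 m.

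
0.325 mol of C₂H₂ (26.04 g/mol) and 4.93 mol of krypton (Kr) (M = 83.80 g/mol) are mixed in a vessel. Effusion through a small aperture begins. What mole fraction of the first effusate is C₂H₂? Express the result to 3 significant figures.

0.106

Each component's effusion rate ∝ (its partial pressure)·(1/√M) ∝ n_i/√M_i.
So x_C₂H₂ in the escaping gas = (n_C₂H₂/√M_C₂H₂) / Σ(n_i/√M_i)
= (0.325/√26.04) / (0.325/√26.04 + 4.93/√83.80) = 0.06369/(0.06369 + 0.5385) = 0.106.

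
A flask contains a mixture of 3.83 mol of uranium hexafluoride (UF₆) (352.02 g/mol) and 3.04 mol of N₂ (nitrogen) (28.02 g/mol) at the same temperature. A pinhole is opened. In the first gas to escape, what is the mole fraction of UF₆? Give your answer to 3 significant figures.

0.262

The effusion rate of species i is ∝ p_i/√M_i ∝ n_i/√M_i.
So x_UF₆ in the escaping gas = (n_UF₆/√M_UF₆) / Σ(n_i/√M_i)
= (3.83/√352.02) / (3.83/√352.02 + 3.04/√28.02) = 0.2041/(0.2041 + 0.5743) = 0.262.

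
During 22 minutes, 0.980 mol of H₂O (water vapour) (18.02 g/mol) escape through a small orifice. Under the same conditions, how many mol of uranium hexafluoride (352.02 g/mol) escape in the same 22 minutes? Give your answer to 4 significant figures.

0.2217 mol

By Graham's law, rate_UF₆/rate_H₂O = √(M_H₂O/M_UF₆) = √(18.02/352.02) = √0.05119 = 0.2263.
So the amount for UF₆ is 0.980 × 0.2263 = 0.2217 mol.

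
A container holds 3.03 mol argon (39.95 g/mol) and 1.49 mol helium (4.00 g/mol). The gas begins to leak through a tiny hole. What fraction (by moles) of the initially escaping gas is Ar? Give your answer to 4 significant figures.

0.3915

Effusion rate of each component ∝ n_i/√M_i (partial pressure × 1/√M).
Mole fraction of Ar in the effusate = (n_Ar/√M_Ar) / (n_Ar/√M_Ar + n_He/√M_He)
= (3.03/√39.95) / (3.03/√39.95 + 1.49/√4.00) = 0.4794/(0.4794 + 0.7450) = 0.3915.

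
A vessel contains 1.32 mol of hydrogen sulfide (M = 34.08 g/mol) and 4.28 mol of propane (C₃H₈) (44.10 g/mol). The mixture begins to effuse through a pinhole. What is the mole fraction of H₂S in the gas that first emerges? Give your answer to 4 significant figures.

Rate_i ∝ x_i/√M_i (Graham's law weighted by mole fraction), so the effusate composition follows n_i/√M_i.
x_H₂S(eff) = (n_H₂S/√M_H₂S) / (n_H₂S/√M_H₂S + n_C₃H₈/√M_C₃H₈)
= (1.32/√34.08) / (1.32/√34.08 + 4.28/√44.10) = 0.2261/(0.2261 + 0.6445) = 0.2597.

0.2597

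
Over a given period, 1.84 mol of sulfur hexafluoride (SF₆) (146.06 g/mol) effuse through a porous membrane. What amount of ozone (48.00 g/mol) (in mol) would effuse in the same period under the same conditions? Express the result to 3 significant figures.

Since effusion rate ∝ 1/√M, rate_O₃/rate_SF₆ = √(M_SF₆/M_O₃) = √(146.06/48.00) = √3.043 = 1.744.
So the amount for O₃ is 1.84 × 1.744 = 3.21 mol.

3.21 mol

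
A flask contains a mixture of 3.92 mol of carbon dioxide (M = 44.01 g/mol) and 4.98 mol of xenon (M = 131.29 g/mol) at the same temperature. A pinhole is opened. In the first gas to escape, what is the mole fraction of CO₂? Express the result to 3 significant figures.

Each component's effusion rate ∝ (its partial pressure)·(1/√M) ∝ n_i/√M_i.
Mole fraction of CO₂ in the effusate = (n_CO₂/√M_CO₂) / (n_CO₂/√M_CO₂ + n_Xe/√M_Xe)
= (3.92/√44.01) / (3.92/√44.01 + 4.98/√131.29) = 0.5909/(0.5909 + 0.4346) = 0.576.

0.576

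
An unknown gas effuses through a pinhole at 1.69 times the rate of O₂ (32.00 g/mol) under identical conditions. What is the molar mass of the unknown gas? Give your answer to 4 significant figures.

By Graham's law, rate_X/rate_O₂ = √(M_O₂/M_X).
1.69 = √(32.00/M_X)
M_X = 32.00 / 1.69² = 32.00 / 2.856 = 11.20 g/mol

11.20 g/mol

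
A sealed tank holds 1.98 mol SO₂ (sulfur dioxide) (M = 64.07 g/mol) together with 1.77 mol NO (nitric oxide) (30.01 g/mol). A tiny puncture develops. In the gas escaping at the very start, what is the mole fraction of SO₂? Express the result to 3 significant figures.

Effusion rate of each component ∝ n_i/√M_i (partial pressure × 1/√M).
So x_SO₂ in the escaping gas = (n_SO₂/√M_SO₂) / Σ(n_i/√M_i)
= (1.98/√64.07) / (1.98/√64.07 + 1.77/√30.01) = 0.2474/(0.2474 + 0.3231) = 0.434.

0.434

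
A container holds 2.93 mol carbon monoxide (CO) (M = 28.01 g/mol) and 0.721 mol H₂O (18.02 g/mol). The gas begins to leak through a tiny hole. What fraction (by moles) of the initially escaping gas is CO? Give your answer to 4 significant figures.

0.7652

Each component's effusion rate ∝ (its partial pressure)·(1/√M) ∝ n_i/√M_i.
Mole fraction of CO in the effusate = (n_CO/√M_CO) / (n_CO/√M_CO + n_H₂O/√M_H₂O)
= (2.93/√28.01) / (2.93/√28.01 + 0.721/√18.02) = 0.5536/(0.5536 + 0.1698) = 0.7652.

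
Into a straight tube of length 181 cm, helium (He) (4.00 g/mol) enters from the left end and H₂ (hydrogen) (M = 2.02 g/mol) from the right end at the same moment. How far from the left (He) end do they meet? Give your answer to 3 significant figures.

The fronts meet when d_He + d_H₂ = L with d_He/d_H₂ = √(M_H₂/M_He) (Graham's law). Here √(M_H₂/M_He) = √(2.02/4.00) = 0.7106.
With d_He + d_H₂ = 181 cm, d_H₂ = 181/(1 + 0.7106) = 105.8 cm.
d_He = 181 − 105.8 = 75.2 cm.

75.2 cm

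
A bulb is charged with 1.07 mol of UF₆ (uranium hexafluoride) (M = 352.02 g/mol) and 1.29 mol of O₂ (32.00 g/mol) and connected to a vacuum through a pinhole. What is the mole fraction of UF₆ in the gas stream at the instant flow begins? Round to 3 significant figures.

0.200

The effusion rate of species i is ∝ p_i/√M_i ∝ n_i/√M_i.
So x_UF₆ in the escaping gas = (n_UF₆/√M_UF₆) / Σ(n_i/√M_i)
= (1.07/√352.02) / (1.07/√352.02 + 1.29/√32.00) = 0.05703/(0.05703 + 0.2280) = 0.200.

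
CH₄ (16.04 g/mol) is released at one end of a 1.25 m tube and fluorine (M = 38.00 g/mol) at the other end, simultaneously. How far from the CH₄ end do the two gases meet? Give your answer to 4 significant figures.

0.7577 m

Graham's law gives d_CH₄/d_F₂ = rate_CH₄/rate_F₂ = √(M_F₂/M_CH₄) = √(38.00/16.04) = 1.539.
With d_CH₄ + d_F₂ = 1.25 m, d_F₂ = 1.25/(1 + 1.539) = 0.4923 m.
d_CH₄ = 1.25 − 0.4923 = 0.7577 m.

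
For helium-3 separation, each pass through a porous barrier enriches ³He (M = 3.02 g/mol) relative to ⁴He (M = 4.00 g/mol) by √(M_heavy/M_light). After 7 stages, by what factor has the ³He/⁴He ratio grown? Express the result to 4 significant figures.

The single-stage factor is √(M_heavy/M_light), so 7 stages give [√(4.00/3.02)]^7 = (4.00/3.02)^(7/2).
= 1.32450^(7/2) = 2.674.

2.674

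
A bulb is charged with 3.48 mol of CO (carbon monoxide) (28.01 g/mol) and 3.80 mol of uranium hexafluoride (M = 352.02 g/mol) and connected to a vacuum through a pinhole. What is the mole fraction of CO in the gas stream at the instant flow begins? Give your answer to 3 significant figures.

Rate_i ∝ x_i/√M_i (Graham's law weighted by mole fraction), so the effusate composition follows n_i/√M_i.
So x_CO in the escaping gas = (n_CO/√M_CO) / Σ(n_i/√M_i)
= (3.48/√28.01) / (3.48/√28.01 + 3.80/√352.02) = 0.6575/(0.6575 + 0.2025) = 0.765.

0.765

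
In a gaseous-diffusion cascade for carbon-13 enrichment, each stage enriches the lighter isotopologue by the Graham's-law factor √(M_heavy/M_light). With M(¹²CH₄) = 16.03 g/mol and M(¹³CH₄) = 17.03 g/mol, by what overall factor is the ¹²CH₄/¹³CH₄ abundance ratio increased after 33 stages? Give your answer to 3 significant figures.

2.71

After 33 stages the ratio has grown by (√(17.03/16.03))^33 = (17.03/16.03)^(33/2).
= 1.06238^(33/2) = 2.71.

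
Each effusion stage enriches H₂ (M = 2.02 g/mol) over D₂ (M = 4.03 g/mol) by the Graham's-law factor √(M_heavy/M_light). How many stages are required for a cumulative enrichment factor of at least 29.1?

10

With α = √(4.03/2.02) per stage, ln α = ½ ln(1.99505) = 0.3453.
Need α^N ≥ 29.1 ⇒ N ≥ ln(29.1) / ln α = 3.371 / 0.3453 = 9.76.
Rounding up, N = 10 stages.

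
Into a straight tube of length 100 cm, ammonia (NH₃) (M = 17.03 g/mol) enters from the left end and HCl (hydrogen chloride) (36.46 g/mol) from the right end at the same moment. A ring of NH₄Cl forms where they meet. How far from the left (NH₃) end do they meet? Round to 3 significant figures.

59.4 cm

Graham's law gives d_NH₃/d_HCl = rate_NH₃/rate_HCl = √(M_HCl/M_NH₃) = √(36.46/17.03) = 1.463.
With d_NH₃ + d_HCl = 100 cm, d_HCl = 100/(1 + 1.463) = 40.60 cm.
d_NH₃ = 100 − 40.60 = 59.4 cm.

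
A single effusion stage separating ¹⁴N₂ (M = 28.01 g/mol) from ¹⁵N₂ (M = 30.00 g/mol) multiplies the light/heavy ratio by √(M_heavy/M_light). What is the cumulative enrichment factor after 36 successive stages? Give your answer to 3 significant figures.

Overall factor = α^36 with α = √(30.00/28.01), i.e. (30.00/28.01)^(36/2).
= 1.07105^18 = 3.44.

3.44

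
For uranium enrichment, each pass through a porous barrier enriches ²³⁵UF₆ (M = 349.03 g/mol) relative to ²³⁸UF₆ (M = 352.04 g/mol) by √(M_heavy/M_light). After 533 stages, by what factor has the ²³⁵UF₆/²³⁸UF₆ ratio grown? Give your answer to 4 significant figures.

Each stage multiplies the ratio by α = √(352.04/349.03), so after 533 stages the overall factor is α^533 = (352.04/349.03)^(533/2).
= 1.00862^(533/2) = 9.859.

9.859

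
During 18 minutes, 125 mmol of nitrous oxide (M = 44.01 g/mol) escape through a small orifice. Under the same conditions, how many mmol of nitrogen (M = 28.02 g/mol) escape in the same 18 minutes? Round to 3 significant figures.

157 mmol

From Graham's law, rate_N₂/rate_N₂O = √(M_N₂O/M_N₂) = √(44.01/28.02) = √1.571 = 1.253.
So the amount for N₂ is 125 × 1.253 = 157 mmol.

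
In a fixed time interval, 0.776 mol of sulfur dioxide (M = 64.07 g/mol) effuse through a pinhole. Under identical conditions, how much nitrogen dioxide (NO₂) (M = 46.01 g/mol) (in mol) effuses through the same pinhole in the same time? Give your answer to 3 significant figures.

0.916 mol

By Graham's law, rate_NO₂/rate_SO₂ = √(M_SO₂/M_NO₂) = √(64.07/46.01) = √1.393 = 1.180.
So the amount for NO₂ is 0.776 × 1.180 = 0.916 mol.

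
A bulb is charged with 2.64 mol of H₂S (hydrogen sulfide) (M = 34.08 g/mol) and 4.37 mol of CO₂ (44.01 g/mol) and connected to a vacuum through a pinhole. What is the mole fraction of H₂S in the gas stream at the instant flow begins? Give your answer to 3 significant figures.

0.407

Rate_i ∝ x_i/√M_i (Graham's law weighted by mole fraction), so the effusate composition follows n_i/√M_i.
Mole fraction of H₂S in the effusate = (n_H₂S/√M_H₂S) / (n_H₂S/√M_H₂S + n_CO₂/√M_CO₂)
= (2.64/√34.08) / (2.64/√34.08 + 4.37/√44.01) = 0.4522/(0.4522 + 0.6587) = 0.407.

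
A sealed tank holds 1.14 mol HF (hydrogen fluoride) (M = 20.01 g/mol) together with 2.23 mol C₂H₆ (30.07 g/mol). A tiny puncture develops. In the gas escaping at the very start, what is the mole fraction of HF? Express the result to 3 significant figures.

Rate_i ∝ x_i/√M_i (Graham's law weighted by mole fraction), so the effusate composition follows n_i/√M_i.
Mole fraction of HF in the effusate = (n_HF/√M_HF) / (n_HF/√M_HF + n_C₂H₆/√M_C₂H₆)
= (1.14/√20.01) / (1.14/√20.01 + 2.23/√30.07) = 0.2548/(0.2548 + 0.4067) = 0.385.

0.385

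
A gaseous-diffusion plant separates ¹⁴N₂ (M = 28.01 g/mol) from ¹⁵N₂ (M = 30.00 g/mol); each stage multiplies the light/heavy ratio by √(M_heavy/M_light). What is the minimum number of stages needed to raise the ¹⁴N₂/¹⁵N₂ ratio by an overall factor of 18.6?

Per stage α = (30.00/28.01)^(1/2) = 1.07105^0.5, giving ln α = 0.03432.
Need α^N ≥ 18.6 ⇒ N ≥ ln(18.6) / ln α = 2.923 / 0.03432 = 85.18.
Minimum whole number of stages: N = 86.

86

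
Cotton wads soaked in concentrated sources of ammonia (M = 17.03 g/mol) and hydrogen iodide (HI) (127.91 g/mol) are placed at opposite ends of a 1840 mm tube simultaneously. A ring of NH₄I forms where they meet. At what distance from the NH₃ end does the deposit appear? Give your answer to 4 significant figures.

1348 mm

Distances travelled in equal time are proportional to diffusion rates, so d_NH₃/d_HI = √(M_HI/M_NH₃) = √(127.91/17.03) = 2.741.
With d_NH₃ + d_HI = 1840 mm, d_HI = 1840/(1 + 2.741) = 491.9 mm.
d_NH₃ = 1840 − 491.9 = 1348 mm.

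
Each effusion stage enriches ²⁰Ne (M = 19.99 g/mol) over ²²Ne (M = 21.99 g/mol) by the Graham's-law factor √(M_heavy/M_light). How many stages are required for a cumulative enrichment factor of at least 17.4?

Per stage α = (21.99/19.99)^(1/2) = 1.10005^0.5, giving ln α = 0.04768.
Need α^N ≥ 17.4 ⇒ N ≥ ln(17.4) / ln α = 2.856 / 0.04768 = 59.91.
So at least 60 stages are needed.

60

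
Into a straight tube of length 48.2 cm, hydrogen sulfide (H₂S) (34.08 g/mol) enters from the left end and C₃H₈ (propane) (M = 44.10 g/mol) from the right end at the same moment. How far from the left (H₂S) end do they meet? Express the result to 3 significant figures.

Distances travelled in equal time are proportional to diffusion rates, so d_H₂S/d_C₃H₈ = √(M_C₃H₈/M_H₂S) = √(44.10/34.08) = 1.138.
With d_H₂S + d_C₃H₈ = 48.2 cm, d_C₃H₈ = 48.2/(1 + 1.138) = 22.55 cm.
d_H₂S = 48.2 − 22.55 = 25.7 cm.

25.7 cm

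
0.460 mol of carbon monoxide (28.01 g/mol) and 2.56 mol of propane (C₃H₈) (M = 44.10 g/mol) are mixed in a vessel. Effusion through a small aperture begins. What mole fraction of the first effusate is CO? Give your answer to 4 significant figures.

Effusion rate of each component ∝ n_i/√M_i (partial pressure × 1/√M).
x_CO(eff) = (n_CO/√M_CO) / (n_CO/√M_CO + n_C₃H₈/√M_C₃H₈)
= (0.460/√28.01) / (0.460/√28.01 + 2.56/√44.10) = 0.08692/(0.08692 + 0.3855) = 0.1840.

0.1840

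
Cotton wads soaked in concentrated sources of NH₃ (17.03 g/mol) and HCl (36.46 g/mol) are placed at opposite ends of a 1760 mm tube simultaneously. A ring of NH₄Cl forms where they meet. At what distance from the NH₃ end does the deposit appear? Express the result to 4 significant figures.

1045 mm

In equal time, each gas travels a distance ∝ its rate ∝ 1/√M, so d_NH₃/d_HCl = √(M_HCl/M_NH₃) = √(36.46/17.03) = 1.463.
With d_NH₃ + d_HCl = 1760 mm, d_HCl = 1760/(1 + 1.463) = 714.5 mm.
d_NH₃ = 1760 − 714.5 = 1045 mm.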